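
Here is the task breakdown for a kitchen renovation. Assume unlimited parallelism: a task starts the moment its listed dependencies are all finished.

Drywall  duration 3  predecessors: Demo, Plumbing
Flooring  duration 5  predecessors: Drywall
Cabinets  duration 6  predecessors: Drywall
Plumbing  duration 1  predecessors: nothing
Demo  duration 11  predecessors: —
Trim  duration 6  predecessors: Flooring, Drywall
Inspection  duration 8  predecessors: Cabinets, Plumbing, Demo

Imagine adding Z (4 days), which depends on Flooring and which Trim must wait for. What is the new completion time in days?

29

Originally the job takes 28 days.
With Z inserted, Trim now waits for max(Flooring, Drywall, Z).
New critical path: Demo→Drywall→Flooring→Z→Trim = 11+3+5+4+6 = 29 ⇒ 29 days.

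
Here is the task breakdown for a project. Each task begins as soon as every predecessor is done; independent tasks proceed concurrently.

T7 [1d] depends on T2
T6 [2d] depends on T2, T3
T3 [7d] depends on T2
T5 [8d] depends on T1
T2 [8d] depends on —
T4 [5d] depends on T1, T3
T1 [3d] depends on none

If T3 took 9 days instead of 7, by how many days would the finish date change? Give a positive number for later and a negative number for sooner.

2

Baseline: T2→T3→T4 = 8+7+5 = 20 → 20 days.
Since T3 is critical, the +2 change carries straight to that chain (now 22 days).
That remains the longest chain; total 22 days.
Change in finish: 22 − 20 = +2 days.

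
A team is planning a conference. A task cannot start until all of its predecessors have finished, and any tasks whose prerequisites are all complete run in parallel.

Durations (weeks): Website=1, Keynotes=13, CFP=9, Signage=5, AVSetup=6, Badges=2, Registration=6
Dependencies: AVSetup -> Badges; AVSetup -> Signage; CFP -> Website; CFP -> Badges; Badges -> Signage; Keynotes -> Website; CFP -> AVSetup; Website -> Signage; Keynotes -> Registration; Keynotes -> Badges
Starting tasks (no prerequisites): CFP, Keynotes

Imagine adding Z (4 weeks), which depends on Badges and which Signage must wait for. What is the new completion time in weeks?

Originally the conference takes 22 weeks.
With Z inserted, Signage now waits for max(Badges, Website, AVSetup, Z).
New critical path: CFP→AVSetup→Badges→Z→Signage = 9+6+2+4+5 = 26 ⇒ 26 weeks.

26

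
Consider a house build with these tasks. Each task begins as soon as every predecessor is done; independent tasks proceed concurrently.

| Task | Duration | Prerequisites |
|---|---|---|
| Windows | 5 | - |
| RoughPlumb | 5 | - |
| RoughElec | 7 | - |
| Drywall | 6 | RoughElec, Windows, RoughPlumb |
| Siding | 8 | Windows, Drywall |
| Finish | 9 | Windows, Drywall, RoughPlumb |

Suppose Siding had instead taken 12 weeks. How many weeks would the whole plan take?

25

Critical path before the change: RoughElec→Drywall→Finish = 7+6+9 = 22 giving 22 weeks.
Siding is off the critical path — its longest chain is 21 weeks, giving 1 of slack.
Now RoughElec→Drywall→Siding = 7+6+12 = 25 is longest, so the finish becomes 25 weeks.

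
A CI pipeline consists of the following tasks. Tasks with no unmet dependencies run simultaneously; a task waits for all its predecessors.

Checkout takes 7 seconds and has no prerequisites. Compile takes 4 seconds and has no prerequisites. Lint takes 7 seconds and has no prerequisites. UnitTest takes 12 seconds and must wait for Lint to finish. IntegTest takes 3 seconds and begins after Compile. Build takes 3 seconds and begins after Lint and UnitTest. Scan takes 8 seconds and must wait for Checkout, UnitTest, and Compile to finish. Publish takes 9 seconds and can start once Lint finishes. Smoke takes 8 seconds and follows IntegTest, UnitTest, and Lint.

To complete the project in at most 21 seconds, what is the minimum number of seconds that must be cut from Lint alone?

6

Current finish: 27 seconds; target: 21.
Lint is on every critical path, so each second cut from Lint cuts the finish by one (this holds down to a finish of 21).
Need 27 − 21 = 6 seconds off Lint → Lint becomes 1 second, finish becomes 21.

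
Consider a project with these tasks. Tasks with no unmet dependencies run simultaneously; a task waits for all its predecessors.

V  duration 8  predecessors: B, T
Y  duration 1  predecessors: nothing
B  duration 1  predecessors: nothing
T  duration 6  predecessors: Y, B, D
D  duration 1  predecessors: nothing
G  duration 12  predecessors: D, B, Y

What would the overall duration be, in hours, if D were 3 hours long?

The binding path is D→T→V = 1+6+8 = 15; finish at 15 hours.
D lies on that path, so at 3 hours the path becomes 17 hours.
That remains the longest chain; total 17 hours.

17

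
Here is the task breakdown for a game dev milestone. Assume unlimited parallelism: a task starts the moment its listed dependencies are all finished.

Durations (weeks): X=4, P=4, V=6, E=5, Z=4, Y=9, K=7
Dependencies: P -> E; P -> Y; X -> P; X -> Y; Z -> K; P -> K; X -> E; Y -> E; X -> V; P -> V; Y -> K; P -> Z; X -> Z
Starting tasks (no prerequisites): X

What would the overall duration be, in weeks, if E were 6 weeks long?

24

The binding path is X→P→Y→K = 4+4+9+7 = 24; finish at 24 weeks.
E is off the critical path — its longest chain is 22 weeks, giving 2 of slack.
No other chain overtakes it, so the finish is 24 weeks.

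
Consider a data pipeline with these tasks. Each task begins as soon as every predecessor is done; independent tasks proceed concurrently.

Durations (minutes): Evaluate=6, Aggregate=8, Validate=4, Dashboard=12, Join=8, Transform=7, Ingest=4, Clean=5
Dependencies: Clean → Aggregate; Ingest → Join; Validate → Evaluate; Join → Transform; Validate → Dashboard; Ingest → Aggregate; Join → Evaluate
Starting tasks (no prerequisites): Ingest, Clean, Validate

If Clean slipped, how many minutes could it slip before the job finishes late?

The longest chain is Ingest→Join→Transform = 4+8+7 = 19; overall finish 19 minutes.
The longest chain containing Clean totals 13 minutes.
Float = 19 − 13 = 6.

6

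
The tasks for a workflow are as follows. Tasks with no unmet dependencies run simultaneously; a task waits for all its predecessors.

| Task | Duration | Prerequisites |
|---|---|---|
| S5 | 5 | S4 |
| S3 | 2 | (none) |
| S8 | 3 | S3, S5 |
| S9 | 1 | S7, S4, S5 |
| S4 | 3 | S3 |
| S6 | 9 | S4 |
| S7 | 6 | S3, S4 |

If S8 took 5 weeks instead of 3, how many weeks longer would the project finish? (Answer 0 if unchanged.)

As given, the longest chain is S3→S4→S6 = 2+3+9 = 14, so the finish is 14 weeks.
S8 has 1 week of float (longest path through it is 13).
The binding chain switches to S3→S4→S5→S8 = 2+3+5+5 = 15; finish 15 weeks.
Change in finish: 15 − 14 = +1 weeks.

1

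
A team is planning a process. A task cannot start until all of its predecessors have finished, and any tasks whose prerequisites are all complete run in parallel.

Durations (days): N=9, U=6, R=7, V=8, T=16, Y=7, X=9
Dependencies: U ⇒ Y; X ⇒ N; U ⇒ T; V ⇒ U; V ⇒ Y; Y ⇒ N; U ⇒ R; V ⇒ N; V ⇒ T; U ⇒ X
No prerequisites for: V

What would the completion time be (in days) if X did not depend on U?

Original critical path: V→U→X→N = 8+6+9+9 = 32 ⇒ 32 days.
Without U→X, X's earliest start moves from 14 to 0.
New critical path: V→U→Y→N = 8+6+7+9 = 30 ⇒ 30 days.

30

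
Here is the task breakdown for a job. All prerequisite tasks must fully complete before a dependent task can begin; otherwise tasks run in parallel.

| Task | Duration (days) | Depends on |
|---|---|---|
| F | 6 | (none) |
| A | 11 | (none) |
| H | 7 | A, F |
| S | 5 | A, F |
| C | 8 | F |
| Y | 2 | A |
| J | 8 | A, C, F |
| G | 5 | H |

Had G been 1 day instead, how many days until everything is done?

22

Critical path before the change: A→H→G = 11+7+5 = 23 giving 23 days.
G is on the critical path; changing it to 1 makes that path 19 days.
The binding chain switches to F→C→J = 6+8+8 = 22; finish 22 days.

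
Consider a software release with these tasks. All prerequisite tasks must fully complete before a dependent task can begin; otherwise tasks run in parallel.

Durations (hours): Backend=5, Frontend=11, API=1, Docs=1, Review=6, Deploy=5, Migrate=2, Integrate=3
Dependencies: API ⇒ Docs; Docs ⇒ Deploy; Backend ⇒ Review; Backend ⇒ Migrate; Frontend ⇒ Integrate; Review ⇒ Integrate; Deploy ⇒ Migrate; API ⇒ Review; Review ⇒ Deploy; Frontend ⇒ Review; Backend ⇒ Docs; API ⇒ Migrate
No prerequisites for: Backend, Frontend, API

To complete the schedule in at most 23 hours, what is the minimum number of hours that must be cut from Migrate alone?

Current finish: 24 hours; target: 23.
Migrate is on every critical path, so each hour cut from Migrate cuts the finish by one (this holds down to a finish of 23).
Need 24 − 23 = 1 hour off Migrate → Migrate becomes 1 hour, finish becomes 23.

1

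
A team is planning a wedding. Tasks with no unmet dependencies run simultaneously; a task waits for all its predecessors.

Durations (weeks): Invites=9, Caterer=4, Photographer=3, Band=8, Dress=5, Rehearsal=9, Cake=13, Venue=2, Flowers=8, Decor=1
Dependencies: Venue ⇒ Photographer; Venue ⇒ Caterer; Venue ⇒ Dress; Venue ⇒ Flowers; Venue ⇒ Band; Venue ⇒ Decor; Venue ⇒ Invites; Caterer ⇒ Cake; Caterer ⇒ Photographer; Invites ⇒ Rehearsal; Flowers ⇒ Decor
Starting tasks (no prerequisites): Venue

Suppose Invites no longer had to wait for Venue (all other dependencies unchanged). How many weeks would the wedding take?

With the dependency in place, Venue→Invites→Rehearsal = 2+9+9 = 20 sets the finish at 20 weeks.
Without Venue→Invites, Invites's earliest start moves from 2 to 0.
The longest chain is now Venue→Caterer→Cake = 2+4+13 = 19, so the wedding takes 19 weeks.

19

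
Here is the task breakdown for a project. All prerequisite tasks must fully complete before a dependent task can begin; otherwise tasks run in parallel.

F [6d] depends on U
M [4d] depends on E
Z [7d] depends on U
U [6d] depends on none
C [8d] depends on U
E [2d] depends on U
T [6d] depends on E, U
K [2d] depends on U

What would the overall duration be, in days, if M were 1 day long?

Baseline: U→E→T = 6+2+6 = 14 → 14 days.
M is off the critical path — its longest chain is 12 days, giving 2 of slack.
The critical path is still U→E→T; finish is now 14 days.

14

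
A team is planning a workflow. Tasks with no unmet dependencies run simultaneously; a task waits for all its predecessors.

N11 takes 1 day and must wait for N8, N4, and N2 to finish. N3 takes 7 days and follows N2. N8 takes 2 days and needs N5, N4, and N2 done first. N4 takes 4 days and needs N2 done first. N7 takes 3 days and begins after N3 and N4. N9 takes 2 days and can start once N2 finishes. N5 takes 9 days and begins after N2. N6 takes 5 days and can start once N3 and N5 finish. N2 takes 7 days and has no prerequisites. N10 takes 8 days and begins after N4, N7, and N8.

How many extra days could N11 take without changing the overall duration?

7

Critical path: N2→N5→N8→N10 = 7+9+2+8 = 26, so the finish is 26 days.
N11 finishes as early as 19 and must finish by 26.
Slack of N11 = 25 − 18 = 7 days.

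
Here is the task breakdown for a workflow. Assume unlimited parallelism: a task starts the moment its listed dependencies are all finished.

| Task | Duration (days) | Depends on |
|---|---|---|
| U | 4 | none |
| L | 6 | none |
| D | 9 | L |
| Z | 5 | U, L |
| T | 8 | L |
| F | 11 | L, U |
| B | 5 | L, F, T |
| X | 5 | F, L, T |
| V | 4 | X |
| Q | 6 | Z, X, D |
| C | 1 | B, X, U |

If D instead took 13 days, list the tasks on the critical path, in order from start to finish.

L, F, X, Q

Actual critical path: L→F→X→Q = 6+11+5+6 = 28 ⇒ 28 days.
D is off the critical path — its longest chain is 21 days, giving 7 of slack.
That remains the longest chain; total 28 days.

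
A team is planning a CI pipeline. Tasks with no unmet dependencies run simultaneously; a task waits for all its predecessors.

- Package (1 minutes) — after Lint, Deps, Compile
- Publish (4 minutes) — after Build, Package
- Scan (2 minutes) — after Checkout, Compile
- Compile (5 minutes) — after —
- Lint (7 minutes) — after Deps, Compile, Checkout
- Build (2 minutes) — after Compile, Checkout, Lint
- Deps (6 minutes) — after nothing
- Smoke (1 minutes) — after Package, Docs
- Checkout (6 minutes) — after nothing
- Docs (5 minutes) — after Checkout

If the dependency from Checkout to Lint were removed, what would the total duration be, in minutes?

Original critical path: Checkout→Lint→Build→Publish = 6+7+2+4 = 19 ⇒ 19 minutes.
Dropping Checkout→Lint doesn't change Lint's earliest start (6); another predecessor still binds.
The longest chain is now Deps→Lint→Build→Publish = 6+7+2+4 = 19, so the project takes 19 minutes.

19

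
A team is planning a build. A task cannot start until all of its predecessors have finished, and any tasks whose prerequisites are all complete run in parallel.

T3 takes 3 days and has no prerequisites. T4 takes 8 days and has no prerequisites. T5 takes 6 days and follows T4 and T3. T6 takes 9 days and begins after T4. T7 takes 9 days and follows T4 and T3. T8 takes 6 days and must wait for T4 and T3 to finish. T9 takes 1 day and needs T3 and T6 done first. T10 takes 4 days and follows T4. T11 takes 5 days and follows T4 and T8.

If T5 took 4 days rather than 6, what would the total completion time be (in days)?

Actual critical path: T4→T8→T11 = 8+6+5 = 19 ⇒ 19 days.
T5 is off the critical path — its longest chain is 14 days, giving 5 of slack.
The critical path is still T4→T8→T11; finish is now 19 days.

19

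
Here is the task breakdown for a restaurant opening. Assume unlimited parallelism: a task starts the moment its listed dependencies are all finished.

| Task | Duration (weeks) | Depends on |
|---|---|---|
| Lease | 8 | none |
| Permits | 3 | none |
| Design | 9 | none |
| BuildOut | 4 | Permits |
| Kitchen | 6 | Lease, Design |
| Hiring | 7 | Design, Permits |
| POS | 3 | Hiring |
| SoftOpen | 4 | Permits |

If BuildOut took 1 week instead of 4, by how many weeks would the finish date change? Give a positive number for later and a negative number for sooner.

Baseline: Design→Hiring→POS = 9+7+3 = 19 → 19 weeks.
BuildOut has 12 weeks of float (longest path through it is 7).
That remains the longest chain; total 19 weeks.
Change in finish: 19 − 19 = +0 weeks.

0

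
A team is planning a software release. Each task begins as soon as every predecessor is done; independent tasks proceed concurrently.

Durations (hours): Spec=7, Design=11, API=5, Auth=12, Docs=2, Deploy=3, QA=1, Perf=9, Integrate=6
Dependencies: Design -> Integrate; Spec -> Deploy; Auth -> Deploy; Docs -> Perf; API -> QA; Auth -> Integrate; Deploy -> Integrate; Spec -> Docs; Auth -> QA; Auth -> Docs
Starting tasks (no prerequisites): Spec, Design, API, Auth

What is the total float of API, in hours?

Critical path: Auth→Docs→Perf = 12+2+9 = 23, so the finish is 23 hours.
The longest chain containing API totals 6 hours.
So API can slip 22 − 5 = 17 hours.

17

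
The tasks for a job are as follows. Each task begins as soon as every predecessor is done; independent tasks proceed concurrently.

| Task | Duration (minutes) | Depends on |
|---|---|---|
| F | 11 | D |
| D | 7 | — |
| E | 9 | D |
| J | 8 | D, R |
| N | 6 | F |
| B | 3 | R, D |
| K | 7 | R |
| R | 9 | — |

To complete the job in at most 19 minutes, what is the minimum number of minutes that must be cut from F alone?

5

Current finish: 24 minutes; target: 19.
F is on every critical path, so each minute cut from F cuts the finish by one (this holds down to a finish of 17).
Need 24 − 19 = 5 minutes off F → F becomes 6 minutes, finish becomes 19.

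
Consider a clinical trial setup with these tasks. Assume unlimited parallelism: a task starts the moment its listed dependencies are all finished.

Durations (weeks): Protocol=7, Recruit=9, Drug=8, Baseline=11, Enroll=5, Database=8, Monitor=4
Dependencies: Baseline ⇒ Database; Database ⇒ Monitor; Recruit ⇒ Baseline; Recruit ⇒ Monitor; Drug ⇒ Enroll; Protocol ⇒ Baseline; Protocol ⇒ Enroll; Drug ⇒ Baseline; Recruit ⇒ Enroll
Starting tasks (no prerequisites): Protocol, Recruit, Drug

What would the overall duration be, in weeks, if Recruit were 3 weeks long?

31

Actual critical path: Recruit→Baseline→Database→Monitor = 9+11+8+4 = 32 ⇒ 32 weeks.
Recruit is on the critical path; changing it to 3 makes that path 26 weeks.
New critical path: Drug→Baseline→Database→Monitor = 8+11+8+4 = 31 ⇒ 31 weeks.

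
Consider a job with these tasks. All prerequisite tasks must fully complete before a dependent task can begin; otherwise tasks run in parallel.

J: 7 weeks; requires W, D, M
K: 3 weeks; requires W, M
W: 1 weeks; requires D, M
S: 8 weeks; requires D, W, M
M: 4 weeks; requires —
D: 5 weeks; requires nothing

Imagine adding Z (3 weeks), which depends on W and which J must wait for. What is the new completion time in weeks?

Originally the schedule takes 14 weeks.
With Z inserted, J now waits for max(W, D, M, Z).
New critical path: D→W→Z→J = 5+1+3+7 = 16 ⇒ 16 weeks.

16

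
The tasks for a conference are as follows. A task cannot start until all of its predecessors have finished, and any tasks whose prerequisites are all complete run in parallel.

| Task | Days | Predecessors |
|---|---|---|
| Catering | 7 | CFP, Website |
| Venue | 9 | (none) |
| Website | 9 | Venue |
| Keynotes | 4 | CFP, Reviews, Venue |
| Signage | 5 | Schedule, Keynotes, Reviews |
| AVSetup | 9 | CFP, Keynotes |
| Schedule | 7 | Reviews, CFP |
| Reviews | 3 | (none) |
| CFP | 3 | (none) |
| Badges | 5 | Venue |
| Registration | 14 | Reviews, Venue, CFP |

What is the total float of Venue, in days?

Venue→Website→Catering = 9+9+7 = 25 sets the makespan at 25 days.
Longest path through Venue: 25 days (earliest finish 9, latest finish 9).
So Venue can slip 9 − 9 = 0 days.

0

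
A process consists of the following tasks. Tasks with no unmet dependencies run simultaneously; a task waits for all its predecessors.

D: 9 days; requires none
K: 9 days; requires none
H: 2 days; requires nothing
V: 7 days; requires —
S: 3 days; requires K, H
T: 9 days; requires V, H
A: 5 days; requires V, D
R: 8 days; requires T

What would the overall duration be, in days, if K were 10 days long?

As given, the longest chain is V→T→R = 7+9+8 = 24, so the finish is 24 days.
The longest path through K is only 12 days, so K has float 12.
The critical path is still V→T→R; finish is now 24 days.

24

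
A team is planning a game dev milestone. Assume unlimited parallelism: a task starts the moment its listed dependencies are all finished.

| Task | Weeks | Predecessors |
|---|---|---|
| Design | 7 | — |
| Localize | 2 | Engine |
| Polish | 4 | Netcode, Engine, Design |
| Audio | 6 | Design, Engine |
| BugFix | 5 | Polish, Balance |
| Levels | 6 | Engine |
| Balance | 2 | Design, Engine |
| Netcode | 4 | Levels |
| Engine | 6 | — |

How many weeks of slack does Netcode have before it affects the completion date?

0

Critical path: Engine→Levels→Netcode→Polish→BugFix = 6+6+4+4+5 = 25, so the finish is 25 weeks.
Longest path through Netcode: 25 weeks (earliest finish 16, latest finish 16).
Float = 25 − 25 = 0.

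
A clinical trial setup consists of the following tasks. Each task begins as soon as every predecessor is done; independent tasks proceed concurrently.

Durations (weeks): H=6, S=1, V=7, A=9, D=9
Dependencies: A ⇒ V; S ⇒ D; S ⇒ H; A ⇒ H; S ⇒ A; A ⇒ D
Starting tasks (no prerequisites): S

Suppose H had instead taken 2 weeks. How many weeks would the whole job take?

As given, the longest chain is S→A→D = 1+9+9 = 19, so the finish is 19 weeks.
The longest path through H is only 16 weeks, so H has float 3.
No other chain overtakes it, so the finish is 19 weeks.

19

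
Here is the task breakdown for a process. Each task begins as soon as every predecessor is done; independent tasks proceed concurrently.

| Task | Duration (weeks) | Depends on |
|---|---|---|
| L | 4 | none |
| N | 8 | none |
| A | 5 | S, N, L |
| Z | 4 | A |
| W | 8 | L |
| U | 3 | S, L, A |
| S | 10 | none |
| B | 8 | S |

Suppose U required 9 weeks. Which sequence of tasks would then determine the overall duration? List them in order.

S, A, U

Critical path before the change: S→A→Z = 10+5+4 = 19 giving 19 weeks.
U has 1 week of float (longest path through it is 18).
New critical path: S→A→U = 10+5+9 = 24 ⇒ 24 weeks.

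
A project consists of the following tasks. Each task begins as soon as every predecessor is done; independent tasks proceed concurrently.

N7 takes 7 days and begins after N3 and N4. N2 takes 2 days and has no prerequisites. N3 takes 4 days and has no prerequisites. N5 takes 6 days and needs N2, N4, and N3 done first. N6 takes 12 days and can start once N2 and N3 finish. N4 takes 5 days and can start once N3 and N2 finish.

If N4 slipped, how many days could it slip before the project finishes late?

0

N3→N4→N7 = 4+5+7 = 16 sets the makespan at 16 days.
The longest chain containing N4 totals 16 days.
Float = 16 − 16 = 0.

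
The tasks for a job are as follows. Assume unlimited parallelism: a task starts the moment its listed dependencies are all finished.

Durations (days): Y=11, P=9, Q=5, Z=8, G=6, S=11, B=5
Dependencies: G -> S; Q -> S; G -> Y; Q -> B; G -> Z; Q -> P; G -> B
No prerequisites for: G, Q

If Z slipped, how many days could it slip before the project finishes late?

Critical path: G→S = 6+11 = 17, so the finish is 17 days.
Longest path through Z: 14 days (earliest finish 14, latest finish 17).
Float = 17 − 14 = 3.

3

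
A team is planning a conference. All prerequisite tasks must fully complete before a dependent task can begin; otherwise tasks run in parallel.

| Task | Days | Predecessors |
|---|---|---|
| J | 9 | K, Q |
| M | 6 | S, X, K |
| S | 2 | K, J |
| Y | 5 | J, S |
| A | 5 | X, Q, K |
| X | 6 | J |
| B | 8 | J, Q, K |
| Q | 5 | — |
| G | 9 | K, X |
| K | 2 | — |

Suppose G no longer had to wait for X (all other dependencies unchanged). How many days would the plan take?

26

Original critical path: Q→J→X→G = 5+9+6+9 = 29 ⇒ 29 days.
Without X→G, G's earliest start moves from 20 to 2.
The longest chain is now Q→J→X→M = 5+9+6+6 = 26, so the plan takes 26 days.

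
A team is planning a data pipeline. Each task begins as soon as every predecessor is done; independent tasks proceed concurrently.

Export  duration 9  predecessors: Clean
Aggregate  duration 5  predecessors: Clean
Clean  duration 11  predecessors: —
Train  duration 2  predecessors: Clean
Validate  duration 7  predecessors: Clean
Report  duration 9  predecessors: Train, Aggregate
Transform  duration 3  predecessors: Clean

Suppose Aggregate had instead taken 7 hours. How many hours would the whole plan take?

27

Actual critical path: Clean→Aggregate→Report = 11+5+9 = 25 ⇒ 25 hours.
Aggregate is on the critical path; changing it to 7 makes that path 27 hours.
That remains the longest chain; total 27 hours.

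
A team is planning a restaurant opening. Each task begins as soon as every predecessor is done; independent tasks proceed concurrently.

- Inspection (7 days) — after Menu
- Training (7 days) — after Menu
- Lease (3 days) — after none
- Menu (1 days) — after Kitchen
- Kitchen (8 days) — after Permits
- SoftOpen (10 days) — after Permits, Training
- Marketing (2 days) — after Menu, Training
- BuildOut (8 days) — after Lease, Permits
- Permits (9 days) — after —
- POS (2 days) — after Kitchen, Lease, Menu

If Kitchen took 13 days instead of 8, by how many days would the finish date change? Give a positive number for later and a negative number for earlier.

5

The binding path is Permits→Kitchen→Menu→Training→SoftOpen = 9+8+1+7+10 = 35; finish at 35 days.
Kitchen lies on that path, so at 13 days the path becomes 40 days.
The critical path is still Permits→Kitchen→Menu→Training→SoftOpen; finish is now 40 days.
Change in finish: 40 − 35 = +5 days.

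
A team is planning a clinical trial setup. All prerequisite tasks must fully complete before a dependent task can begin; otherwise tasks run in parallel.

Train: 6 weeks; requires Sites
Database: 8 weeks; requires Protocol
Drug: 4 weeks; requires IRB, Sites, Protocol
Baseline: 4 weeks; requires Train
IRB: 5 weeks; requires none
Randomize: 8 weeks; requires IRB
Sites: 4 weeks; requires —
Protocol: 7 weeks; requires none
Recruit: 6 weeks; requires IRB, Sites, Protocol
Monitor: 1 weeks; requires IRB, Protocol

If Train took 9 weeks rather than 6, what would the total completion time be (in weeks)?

Actual critical path: Protocol→Database = 7+8 = 15 ⇒ 15 weeks.
Train is off the critical path — its longest chain is 14 weeks, giving 1 of slack.
The binding chain switches to Sites→Train→Baseline = 4+9+4 = 17; finish 17 weeks.

17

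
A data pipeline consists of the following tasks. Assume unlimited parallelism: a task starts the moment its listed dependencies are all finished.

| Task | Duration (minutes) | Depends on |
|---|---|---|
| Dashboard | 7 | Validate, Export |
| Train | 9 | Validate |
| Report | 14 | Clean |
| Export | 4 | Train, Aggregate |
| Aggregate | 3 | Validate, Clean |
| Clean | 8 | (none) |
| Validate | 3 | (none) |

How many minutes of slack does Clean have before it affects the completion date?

1

Critical path: Validate→Train→Export→Dashboard = 3+9+4+7 = 23, so the finish is 23 minutes.
The longest chain containing Clean totals 22 minutes.
Float = 23 − 22 = 1.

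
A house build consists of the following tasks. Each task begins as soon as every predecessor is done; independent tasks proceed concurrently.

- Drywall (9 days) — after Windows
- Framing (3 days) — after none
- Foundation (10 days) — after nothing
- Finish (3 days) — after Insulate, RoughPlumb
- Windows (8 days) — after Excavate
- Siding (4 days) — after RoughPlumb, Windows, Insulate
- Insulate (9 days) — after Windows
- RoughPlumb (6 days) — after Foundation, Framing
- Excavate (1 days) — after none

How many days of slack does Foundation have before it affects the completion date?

2

Critical path: Excavate→Windows→Insulate→Siding = 1+8+9+4 = 22, so the finish is 22 days.
Longest path through Foundation: 20 days (earliest finish 10, latest finish 12).
So Foundation can slip 12 − 10 = 2 days.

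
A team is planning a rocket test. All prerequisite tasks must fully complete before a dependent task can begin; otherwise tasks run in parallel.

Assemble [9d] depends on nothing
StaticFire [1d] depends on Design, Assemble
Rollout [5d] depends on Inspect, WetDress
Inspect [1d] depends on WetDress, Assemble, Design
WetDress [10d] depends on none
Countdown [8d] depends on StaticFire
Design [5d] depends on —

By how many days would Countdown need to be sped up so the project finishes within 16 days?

2

Current finish: 18 days; target: 16.
Countdown is on every critical path, so each day cut from Countdown cuts the finish by one (this holds down to a finish of 16).
Need 18 − 16 = 2 days off Countdown → Countdown becomes 6 days, finish becomes 16.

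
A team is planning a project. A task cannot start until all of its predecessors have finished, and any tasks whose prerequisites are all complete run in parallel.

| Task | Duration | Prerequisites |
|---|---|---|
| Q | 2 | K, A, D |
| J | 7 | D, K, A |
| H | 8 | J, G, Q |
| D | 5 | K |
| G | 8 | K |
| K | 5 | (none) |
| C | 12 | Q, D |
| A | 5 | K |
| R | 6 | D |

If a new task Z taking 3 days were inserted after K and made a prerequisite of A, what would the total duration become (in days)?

Originally the job takes 25 days.
With Z inserted, A now waits for max(K, Z).
New critical path: K→Z→A→J→H = 5+3+5+7+8 = 28 ⇒ 28 days.

28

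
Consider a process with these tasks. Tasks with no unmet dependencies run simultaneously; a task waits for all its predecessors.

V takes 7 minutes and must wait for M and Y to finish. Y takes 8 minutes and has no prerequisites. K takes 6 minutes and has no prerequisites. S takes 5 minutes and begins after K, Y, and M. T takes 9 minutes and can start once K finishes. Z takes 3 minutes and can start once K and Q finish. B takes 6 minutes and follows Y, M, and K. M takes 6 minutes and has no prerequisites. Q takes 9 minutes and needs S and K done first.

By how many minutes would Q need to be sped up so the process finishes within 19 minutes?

Current finish: 25 minutes; target: 19.
Q is on every critical path, so each minute cut from Q cuts the finish by one (this holds down to a finish of 17).
Need 25 − 19 = 6 minutes off Q → Q becomes 3 minutes, finish becomes 19.

6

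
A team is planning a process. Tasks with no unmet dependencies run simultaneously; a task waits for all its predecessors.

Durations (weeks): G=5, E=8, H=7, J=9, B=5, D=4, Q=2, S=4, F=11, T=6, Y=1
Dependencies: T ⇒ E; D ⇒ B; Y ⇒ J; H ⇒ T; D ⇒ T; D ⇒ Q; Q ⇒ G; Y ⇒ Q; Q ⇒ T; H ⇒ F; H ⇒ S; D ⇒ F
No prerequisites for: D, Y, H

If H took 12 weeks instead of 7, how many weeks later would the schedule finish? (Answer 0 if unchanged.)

5

Critical path before the change: H→T→E = 7+6+8 = 21 giving 21 weeks.
Since H is critical, the +5 change carries straight to that chain (now 26 weeks).
The critical path is still H→T→E; finish is now 26 weeks.
Change in finish: 26 − 21 = +5 weeks.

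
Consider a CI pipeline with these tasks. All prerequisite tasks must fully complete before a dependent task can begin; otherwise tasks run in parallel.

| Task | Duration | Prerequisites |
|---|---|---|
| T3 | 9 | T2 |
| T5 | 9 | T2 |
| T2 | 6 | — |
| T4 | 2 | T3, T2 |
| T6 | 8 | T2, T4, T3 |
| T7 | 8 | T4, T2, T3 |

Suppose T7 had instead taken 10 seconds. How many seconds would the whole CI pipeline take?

27

Baseline: T2→T3→T4→T7 = 6+9+2+8 = 25 → 25 seconds.
T7 lies on that path, so at 10 seconds the path becomes 27 seconds.
That remains the longest chain; total 27 seconds.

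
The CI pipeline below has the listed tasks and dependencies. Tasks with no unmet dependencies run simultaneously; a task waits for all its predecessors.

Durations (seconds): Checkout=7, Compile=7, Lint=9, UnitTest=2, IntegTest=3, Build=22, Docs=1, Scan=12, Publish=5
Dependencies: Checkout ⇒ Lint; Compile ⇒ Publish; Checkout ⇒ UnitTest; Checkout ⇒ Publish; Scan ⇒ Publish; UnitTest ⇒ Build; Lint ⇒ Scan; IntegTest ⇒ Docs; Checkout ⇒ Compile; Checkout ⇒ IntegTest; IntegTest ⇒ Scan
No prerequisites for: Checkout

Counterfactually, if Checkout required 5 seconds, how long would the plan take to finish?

31

As given, the longest chain is Checkout→Lint→Scan→Publish = 7+9+12+5 = 33, so the finish is 33 seconds.
Checkout lies on that path, so at 5 seconds the path becomes 31 seconds.
That remains the longest chain; total 31 seconds.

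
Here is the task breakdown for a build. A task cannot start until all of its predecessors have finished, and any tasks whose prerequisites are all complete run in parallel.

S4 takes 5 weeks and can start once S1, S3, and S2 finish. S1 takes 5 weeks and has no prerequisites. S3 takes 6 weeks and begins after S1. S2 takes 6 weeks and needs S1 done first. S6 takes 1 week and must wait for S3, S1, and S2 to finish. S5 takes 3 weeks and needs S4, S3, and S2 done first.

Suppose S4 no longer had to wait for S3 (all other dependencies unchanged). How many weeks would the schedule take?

19

With the dependency in place, S1→S2→S4→S5 = 5+6+5+3 = 19 sets the finish at 19 weeks.
Dropping S3→S4 doesn't change S4's earliest start (11); another predecessor still binds.
New critical path: S1→S2→S4→S5 = 5+6+5+3 = 19 ⇒ 19 weeks.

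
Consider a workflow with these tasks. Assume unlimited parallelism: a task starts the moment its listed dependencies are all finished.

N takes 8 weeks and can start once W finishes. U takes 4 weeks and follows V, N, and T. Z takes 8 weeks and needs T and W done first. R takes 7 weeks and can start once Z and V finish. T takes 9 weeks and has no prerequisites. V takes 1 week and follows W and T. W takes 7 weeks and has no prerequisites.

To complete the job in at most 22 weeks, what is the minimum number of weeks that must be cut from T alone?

2

Current finish: 24 weeks; target: 22.
T is on every critical path, so each week cut from T cuts the finish by one (this holds down to a finish of 22).
Need 24 − 22 = 2 weeks off T → T becomes 7 weeks, finish becomes 22.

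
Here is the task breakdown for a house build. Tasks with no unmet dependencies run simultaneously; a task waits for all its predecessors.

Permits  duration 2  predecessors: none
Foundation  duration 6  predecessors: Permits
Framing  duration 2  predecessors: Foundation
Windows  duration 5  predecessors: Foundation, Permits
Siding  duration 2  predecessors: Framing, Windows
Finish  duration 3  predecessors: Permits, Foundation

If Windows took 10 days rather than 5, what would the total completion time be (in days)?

20

As given, the longest chain is Permits→Foundation→Windows→Siding = 2+6+5+2 = 15, so the finish is 15 days.
Windows is on the critical path; changing it to 10 makes that path 20 days.
That remains the longest chain; total 20 days.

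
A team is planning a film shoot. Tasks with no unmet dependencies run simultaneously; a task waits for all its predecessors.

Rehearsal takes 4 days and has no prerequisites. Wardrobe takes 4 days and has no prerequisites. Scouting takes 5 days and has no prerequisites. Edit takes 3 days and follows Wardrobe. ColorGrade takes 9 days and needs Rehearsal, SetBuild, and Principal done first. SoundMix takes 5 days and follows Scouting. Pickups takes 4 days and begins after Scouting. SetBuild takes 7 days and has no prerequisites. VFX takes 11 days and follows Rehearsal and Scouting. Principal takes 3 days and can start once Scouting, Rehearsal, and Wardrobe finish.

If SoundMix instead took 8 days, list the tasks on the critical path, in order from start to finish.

Actual critical path: Scouting→Principal→ColorGrade = 5+3+9 = 17 ⇒ 17 days.
The longest path through SoundMix is only 10 days, so SoundMix has float 7.
That remains the longest chain; total 17 days.

Scouting, Principal, ColorGrade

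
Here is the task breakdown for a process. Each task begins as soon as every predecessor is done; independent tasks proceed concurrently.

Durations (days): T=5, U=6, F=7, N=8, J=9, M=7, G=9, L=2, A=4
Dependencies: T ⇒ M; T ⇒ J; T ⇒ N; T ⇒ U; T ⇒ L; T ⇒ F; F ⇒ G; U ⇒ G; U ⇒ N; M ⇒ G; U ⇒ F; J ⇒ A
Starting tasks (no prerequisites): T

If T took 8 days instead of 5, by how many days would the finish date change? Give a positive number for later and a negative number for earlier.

As given, the longest chain is T→U→F→G = 5+6+7+9 = 27, so the finish is 27 days.
Since T is critical, the +3 change carries straight to that chain (now 30 days).
That remains the longest chain; total 30 days.
Change in finish: 30 − 27 = +3 days.

3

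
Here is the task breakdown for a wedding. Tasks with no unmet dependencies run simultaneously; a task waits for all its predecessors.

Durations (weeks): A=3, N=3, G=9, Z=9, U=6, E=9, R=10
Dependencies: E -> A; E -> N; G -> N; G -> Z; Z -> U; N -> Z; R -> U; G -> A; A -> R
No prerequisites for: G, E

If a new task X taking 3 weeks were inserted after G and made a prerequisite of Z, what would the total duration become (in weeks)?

Originally the job takes 28 weeks.
With X inserted, Z now waits for max(G, N, X).
New critical path: G→A→R→U = 9+3+10+6 = 28 ⇒ 28 weeks.

28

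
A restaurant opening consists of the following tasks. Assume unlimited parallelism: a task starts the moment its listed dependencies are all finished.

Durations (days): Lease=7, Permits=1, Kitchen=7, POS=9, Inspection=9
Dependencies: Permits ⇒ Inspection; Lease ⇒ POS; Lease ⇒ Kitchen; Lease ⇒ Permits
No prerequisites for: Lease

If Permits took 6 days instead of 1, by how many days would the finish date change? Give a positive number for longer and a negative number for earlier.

As given, the longest chain is Lease→Permits→Inspection = 7+1+9 = 17, so the finish is 17 days.
Permits is on the critical path; changing it to 6 makes that path 22 days.
The critical path is still Lease→Permits→Inspection; finish is now 22 days.
Change in finish: 22 − 17 = +5 days.

5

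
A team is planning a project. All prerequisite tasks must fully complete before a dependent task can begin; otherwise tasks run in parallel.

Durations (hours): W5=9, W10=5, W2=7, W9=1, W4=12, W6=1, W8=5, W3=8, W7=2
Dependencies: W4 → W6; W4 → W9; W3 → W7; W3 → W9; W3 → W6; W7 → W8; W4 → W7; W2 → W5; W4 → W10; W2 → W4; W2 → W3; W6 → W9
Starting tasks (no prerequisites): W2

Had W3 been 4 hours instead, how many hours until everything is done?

Baseline: W2→W4→W7→W8 = 7+12+2+5 = 26 → 26 hours.
W3 is off the critical path — its longest chain is 22 hours, giving 4 of slack.
That remains the longest chain; total 26 hours.

26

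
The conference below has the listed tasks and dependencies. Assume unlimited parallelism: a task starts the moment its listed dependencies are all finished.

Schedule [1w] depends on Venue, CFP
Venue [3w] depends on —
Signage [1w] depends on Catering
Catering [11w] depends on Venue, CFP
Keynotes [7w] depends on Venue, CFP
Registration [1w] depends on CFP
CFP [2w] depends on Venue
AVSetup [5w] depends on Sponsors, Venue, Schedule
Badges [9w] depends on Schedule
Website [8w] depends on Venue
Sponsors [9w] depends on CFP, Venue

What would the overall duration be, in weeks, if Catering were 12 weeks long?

Actual critical path: Venue→CFP→Sponsors→AVSetup = 3+2+9+5 = 19 ⇒ 19 weeks.
The longest path through Catering is only 17 weeks, so Catering has float 2.
No other chain overtakes it, so the finish is 19 weeks.

19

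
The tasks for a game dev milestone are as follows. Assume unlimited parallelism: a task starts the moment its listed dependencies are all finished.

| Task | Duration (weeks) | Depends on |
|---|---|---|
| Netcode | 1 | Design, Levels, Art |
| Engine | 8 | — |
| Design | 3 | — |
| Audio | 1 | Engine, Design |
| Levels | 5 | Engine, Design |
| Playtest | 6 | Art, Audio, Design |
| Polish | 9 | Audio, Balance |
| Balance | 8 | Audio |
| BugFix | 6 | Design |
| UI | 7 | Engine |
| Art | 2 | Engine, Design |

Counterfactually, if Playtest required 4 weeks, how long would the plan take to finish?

26

The binding path is Engine→Audio→Balance→Polish = 8+1+8+9 = 26; finish at 26 weeks.
Playtest has 10 weeks of float (longest path through it is 16).
No other chain overtakes it, so the finish is 26 weeks.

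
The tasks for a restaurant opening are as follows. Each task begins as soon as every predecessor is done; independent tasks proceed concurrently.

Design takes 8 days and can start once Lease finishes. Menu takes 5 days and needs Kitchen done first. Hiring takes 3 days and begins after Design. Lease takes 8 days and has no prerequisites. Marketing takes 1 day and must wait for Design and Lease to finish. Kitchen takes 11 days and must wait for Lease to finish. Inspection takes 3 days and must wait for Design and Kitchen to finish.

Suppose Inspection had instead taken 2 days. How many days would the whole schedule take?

24

Critical path before the change: Lease→Kitchen→Menu = 8+11+5 = 24 giving 24 days.
Inspection has 2 days of float (longest path through it is 22).
No other chain overtakes it, so the finish is 24 days.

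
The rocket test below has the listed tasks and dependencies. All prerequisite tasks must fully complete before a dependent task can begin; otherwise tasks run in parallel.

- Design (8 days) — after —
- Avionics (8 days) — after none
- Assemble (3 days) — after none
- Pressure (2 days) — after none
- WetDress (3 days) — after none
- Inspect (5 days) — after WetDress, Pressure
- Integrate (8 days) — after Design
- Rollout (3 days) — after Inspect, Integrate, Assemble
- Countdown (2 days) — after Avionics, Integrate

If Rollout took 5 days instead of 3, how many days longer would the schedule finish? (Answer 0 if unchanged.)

2

The binding path is Design→Integrate→Rollout = 8+8+3 = 19; finish at 19 days.
Rollout is on the critical path; changing it to 5 makes that path 21 days.
The critical path is still Design→Integrate→Rollout; finish is now 21 days.
Change in finish: 21 − 19 = +2 days.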